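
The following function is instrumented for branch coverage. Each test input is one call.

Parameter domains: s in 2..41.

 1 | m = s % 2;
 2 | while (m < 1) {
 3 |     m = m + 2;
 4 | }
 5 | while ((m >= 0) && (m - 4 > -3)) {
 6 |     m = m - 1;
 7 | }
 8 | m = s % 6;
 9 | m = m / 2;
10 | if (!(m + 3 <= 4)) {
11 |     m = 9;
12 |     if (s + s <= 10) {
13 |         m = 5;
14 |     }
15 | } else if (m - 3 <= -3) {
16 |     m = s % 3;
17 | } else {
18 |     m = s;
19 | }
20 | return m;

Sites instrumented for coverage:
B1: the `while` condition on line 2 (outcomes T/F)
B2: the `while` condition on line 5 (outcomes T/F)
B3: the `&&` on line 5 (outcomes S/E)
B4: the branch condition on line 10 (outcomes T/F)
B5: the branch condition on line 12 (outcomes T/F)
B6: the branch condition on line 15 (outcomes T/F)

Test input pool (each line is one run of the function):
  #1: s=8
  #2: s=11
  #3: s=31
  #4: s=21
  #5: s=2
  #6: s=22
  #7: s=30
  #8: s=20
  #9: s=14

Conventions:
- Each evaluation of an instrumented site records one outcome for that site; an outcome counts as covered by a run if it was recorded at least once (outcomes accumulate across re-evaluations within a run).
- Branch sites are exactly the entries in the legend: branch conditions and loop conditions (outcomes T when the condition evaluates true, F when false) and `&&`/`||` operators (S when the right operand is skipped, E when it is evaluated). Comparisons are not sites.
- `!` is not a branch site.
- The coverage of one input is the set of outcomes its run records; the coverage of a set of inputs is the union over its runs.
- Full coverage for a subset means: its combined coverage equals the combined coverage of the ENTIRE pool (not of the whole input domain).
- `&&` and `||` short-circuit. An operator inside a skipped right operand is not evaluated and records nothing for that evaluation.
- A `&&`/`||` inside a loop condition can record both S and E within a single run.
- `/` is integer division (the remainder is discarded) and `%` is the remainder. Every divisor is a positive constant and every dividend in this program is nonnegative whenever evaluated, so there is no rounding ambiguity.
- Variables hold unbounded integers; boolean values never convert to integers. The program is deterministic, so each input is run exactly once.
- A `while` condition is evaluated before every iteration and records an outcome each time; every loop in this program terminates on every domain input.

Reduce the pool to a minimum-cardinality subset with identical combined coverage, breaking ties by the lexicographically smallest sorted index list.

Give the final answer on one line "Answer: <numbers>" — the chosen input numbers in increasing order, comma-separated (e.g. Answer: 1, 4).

input #1, s=8: events B1->T, B1->F, B3->E, B2->T, B3->E, B2->F, B4->F, B6->F; outcomes B1=T, B1=F, B2=T, B2=F, B3=E, B4=F, B6=F
input #2, s=11: events B1->F, B3->E, B2->F, B4->T, B5->F; outcomes B1=F, B2=F, B3=E, B4=T, B5=F
input #3, s=31: events B1->F, B3->E, B2->F, B4->F, B6->T; outcomes B1=F, B2=F, B3=E, B4=F, B6=T
input #4, s=21: events B1->F, B3->E, B2->F, B4->F, B6->F; outcomes B1=F, B2=F, B3=E, B4=F, B6=F
input #5, s=2: events B1->T, B1->F, B3->E, B2->T, B3->E, B2->F, B4->F, B6->F; outcomes B1=T, B1=F, B2=T, B2=F, B3=E, B4=F, B6=F
input #6, s=22: events B1->T, B1->F, B3->E, B2->T, B3->E, B2->F, B4->T, B5->F; outcomes B1=T, B1=F, B2=T, B2=F, B3=E, B4=T, B5=F
input #7, s=30: events B1->T, B1->F, B3->E, B2->T, B3->E, B2->F, B4->F, B6->T; outcomes B1=T, B1=F, B2=T, B2=F, B3=E, B4=F, B6=T
input #8, s=20: events B1->T, B1->F, B3->E, B2->T, B3->E, B2->F, B4->F, B6->F; outcomes B1=T, B1=F, B2=T, B2=F, B3=E, B4=F, B6=F
input #9, s=14: events B1->T, B1->F, B3->E, B2->T, B3->E, B2->F, B4->F, B6->F; outcomes B1=T, B1=F, B2=T, B2=F, B3=E, B4=F, B6=F
union over all inputs: B1=T, B1=F, B2=T, B2=F, B3=E, B4=T, B4=F, B5=F, B6=T, B6=F (10 outcomes)
every size-1 subset falls short of the 10 outcomes (best: 7/10)
every size-2 subset falls short of the 10 outcomes (best: 9/10)
at size 3, {1, 2, 3} reaches all 10 outcomes; every lexicographically earlier size-3 subset fails

Answer: 1, 2, 3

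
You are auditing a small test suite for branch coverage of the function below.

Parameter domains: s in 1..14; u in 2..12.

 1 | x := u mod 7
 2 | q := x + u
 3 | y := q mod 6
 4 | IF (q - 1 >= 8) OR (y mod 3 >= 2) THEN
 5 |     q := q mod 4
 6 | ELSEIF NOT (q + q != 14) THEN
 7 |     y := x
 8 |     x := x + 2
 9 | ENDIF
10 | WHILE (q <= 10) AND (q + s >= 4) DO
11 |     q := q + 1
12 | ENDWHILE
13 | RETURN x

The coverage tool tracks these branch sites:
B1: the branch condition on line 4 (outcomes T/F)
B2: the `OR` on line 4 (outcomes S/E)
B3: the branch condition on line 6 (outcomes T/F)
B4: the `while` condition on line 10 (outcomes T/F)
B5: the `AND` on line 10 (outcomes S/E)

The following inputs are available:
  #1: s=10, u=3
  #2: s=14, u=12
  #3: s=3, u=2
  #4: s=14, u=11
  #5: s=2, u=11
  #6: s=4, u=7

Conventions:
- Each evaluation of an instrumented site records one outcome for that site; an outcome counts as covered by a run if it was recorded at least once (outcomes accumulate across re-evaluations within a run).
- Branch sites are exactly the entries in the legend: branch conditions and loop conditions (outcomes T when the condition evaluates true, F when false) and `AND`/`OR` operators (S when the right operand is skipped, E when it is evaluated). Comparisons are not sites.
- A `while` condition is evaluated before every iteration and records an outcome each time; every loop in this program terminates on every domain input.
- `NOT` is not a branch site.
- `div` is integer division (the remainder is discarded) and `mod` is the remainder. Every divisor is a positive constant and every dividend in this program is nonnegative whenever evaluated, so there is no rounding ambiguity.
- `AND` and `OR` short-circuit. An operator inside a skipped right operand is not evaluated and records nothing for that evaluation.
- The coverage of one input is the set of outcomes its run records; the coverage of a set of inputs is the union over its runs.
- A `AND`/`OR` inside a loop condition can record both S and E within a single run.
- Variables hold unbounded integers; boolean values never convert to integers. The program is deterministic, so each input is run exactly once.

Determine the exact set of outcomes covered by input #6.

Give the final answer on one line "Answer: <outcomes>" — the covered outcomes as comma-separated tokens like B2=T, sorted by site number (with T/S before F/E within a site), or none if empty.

Running input #6 (s=4, u=7), event by event:
  B2->E, B1->F, B3->T, B5->E, B4->T, B5->E, B4->T, B5->E, B4->T, B5->E
  B4->T, B5->S, B4->F
as a set, this run covers: B1=F, B2=E, B3=T, B4=T, B4=F, B5=S, B5=E

Answer: B1=F, B2=E, B3=T, B4=T, B4=F, B5=S, B5=E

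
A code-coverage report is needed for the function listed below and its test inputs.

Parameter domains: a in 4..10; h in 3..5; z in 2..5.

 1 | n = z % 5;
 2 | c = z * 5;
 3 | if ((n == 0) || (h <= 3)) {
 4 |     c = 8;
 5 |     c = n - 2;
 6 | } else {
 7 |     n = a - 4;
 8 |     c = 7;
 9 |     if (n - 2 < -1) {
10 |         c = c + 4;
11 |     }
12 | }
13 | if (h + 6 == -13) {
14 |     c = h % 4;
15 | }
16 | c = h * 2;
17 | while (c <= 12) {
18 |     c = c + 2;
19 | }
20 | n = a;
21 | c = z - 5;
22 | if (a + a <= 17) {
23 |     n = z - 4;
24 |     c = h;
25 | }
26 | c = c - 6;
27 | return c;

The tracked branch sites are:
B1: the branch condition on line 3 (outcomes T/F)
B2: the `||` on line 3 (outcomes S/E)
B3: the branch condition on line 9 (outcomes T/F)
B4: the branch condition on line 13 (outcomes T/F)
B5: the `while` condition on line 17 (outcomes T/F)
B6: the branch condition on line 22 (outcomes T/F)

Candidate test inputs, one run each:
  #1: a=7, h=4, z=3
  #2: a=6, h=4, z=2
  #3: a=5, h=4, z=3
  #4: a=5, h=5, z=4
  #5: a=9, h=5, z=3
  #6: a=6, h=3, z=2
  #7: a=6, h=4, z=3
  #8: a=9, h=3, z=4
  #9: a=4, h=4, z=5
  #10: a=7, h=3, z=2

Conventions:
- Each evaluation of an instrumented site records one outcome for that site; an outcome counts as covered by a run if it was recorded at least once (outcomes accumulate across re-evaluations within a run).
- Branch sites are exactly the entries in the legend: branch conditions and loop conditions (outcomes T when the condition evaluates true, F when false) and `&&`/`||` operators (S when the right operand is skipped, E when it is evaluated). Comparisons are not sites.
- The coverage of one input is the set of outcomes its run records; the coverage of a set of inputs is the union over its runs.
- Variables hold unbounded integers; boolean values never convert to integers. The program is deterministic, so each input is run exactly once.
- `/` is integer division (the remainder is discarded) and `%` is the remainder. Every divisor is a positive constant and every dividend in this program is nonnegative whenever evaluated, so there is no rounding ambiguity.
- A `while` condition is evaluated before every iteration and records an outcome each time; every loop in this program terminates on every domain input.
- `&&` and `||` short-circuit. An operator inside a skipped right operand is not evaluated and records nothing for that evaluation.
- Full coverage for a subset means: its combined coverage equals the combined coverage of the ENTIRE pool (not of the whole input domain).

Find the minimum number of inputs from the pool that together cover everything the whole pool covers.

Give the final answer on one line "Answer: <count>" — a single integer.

test 1 (a=7, h=4, z=3) fires B2->E, B1->F, B3->F, B4->F, B5->T, B5->T, B5->T, B5->F, B6->T; hits B1=F, B2=E, B3=F, B4=F, B5=T, B5=F, B6=T
test 2 (a=6, h=4, z=2) fires B2->E, B1->F, B3->F, B4->F, B5->T, B5->T, B5->T, B5->F, B6->T; hits B1=F, B2=E, B3=F, B4=F, B5=T, B5=F, B6=T
test 3 (a=5, h=4, z=3) fires B2->E, B1->F, B3->F, B4->F, B5->T, B5->T, B5->T, B5->F, B6->T; hits B1=F, B2=E, B3=F, B4=F, B5=T, B5=F, B6=T
test 4 (a=5, h=5, z=4) fires B2->E, B1->F, B3->F, B4->F, B5->T, B5->T, B5->F, B6->T; hits B1=F, B2=E, B3=F, B4=F, B5=T, B5=F, B6=T
test 5 (a=9, h=5, z=3) fires B2->E, B1->F, B3->F, B4->F, B5->T, B5->T, B5->F, B6->F; hits B1=F, B2=E, B3=F, B4=F, B5=T, B5=F, B6=F
test 6 (a=6, h=3, z=2) fires B2->E, B1->T, B4->F, B5->T, B5->T, B5->T, B5->T, B5->F, B6->T; hits B1=T, B2=E, B4=F, B5=T, B5=F, B6=T
test 7 (a=6, h=4, z=3) fires B2->E, B1->F, B3->F, B4->F, B5->T, B5->T, B5->T, B5->F, B6->T; hits B1=F, B2=E, B3=F, B4=F, B5=T, B5=F, B6=T
test 8 (a=9, h=3, z=4) fires B2->E, B1->T, B4->F, B5->T, B5->T, B5->T, B5->T, B5->F, B6->F; hits B1=T, B2=E, B4=F, B5=T, B5=F, B6=F
test 9 (a=4, h=4, z=5) fires B2->S, B1->T, B4->F, B5->T, B5->T, B5->T, B5->F, B6->T; hits B1=T, B2=S, B4=F, B5=T, B5=F, B6=T
test 10 (a=7, h=3, z=2) fires B2->E, B1->T, B4->F, B5->T, B5->T, B5->T, B5->T, B5->F, B6->T; hits B1=T, B2=E, B4=F, B5=T, B5=F, B6=T
together the pool reaches 10 outcomes: B1=T, B1=F, B2=S, B2=E, B3=F, B4=F, B5=T, B5=F, B6=T, B6=F
checked all size-1 subsets: none covers 10 outcomes (max 7/10)
size 2: inputs {5, 9} cover all 10 outcomes, and no lexicographically smaller subset of this size does

Answer: 2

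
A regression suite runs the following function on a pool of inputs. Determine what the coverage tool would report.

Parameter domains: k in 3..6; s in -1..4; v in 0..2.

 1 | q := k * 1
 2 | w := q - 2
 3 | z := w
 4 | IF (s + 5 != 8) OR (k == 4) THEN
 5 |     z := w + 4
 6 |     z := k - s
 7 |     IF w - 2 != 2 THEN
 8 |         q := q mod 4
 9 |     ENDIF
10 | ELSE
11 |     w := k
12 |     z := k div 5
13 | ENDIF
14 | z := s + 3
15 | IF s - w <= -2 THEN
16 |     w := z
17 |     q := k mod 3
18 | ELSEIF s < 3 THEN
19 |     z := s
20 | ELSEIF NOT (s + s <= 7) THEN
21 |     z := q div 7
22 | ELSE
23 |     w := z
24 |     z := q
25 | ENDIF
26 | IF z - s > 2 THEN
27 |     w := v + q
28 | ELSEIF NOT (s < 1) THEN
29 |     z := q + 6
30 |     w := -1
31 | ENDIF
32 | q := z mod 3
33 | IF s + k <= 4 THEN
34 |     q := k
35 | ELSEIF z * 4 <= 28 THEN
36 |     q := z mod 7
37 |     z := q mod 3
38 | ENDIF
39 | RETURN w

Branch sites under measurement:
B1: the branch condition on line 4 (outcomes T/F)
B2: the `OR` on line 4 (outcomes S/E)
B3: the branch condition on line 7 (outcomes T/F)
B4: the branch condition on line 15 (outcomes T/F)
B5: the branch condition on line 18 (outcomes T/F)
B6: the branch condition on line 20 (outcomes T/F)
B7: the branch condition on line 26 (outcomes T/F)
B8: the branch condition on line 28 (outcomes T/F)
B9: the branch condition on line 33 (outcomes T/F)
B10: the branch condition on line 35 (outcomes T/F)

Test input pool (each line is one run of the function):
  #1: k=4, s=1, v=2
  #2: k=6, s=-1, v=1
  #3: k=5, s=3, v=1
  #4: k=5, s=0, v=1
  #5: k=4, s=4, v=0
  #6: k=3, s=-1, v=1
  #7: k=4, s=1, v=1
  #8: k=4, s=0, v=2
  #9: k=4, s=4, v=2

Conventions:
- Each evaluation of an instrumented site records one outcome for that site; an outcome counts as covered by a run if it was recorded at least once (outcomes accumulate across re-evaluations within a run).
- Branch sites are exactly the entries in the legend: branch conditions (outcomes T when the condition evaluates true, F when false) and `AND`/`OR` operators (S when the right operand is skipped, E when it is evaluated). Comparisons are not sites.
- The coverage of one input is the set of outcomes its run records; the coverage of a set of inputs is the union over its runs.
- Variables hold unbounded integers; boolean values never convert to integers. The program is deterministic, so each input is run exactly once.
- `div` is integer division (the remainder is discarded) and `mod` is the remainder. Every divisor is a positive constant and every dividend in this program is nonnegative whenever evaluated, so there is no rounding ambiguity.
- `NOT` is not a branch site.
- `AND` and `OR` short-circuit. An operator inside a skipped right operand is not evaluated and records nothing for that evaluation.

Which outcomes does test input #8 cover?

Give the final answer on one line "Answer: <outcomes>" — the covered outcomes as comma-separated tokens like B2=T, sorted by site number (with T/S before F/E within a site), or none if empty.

Event log for input #8 (k=4, s=0, v=2):
  B2->S, B1->T, B3->T, B4->T, B7->T, B9->T
deduplicating events, the covered set is: B1=T, B2=S, B3=T, B4=T, B7=T, B9=T

Answer: B1=T, B2=S, B3=T, B4=T, B7=T, B9=T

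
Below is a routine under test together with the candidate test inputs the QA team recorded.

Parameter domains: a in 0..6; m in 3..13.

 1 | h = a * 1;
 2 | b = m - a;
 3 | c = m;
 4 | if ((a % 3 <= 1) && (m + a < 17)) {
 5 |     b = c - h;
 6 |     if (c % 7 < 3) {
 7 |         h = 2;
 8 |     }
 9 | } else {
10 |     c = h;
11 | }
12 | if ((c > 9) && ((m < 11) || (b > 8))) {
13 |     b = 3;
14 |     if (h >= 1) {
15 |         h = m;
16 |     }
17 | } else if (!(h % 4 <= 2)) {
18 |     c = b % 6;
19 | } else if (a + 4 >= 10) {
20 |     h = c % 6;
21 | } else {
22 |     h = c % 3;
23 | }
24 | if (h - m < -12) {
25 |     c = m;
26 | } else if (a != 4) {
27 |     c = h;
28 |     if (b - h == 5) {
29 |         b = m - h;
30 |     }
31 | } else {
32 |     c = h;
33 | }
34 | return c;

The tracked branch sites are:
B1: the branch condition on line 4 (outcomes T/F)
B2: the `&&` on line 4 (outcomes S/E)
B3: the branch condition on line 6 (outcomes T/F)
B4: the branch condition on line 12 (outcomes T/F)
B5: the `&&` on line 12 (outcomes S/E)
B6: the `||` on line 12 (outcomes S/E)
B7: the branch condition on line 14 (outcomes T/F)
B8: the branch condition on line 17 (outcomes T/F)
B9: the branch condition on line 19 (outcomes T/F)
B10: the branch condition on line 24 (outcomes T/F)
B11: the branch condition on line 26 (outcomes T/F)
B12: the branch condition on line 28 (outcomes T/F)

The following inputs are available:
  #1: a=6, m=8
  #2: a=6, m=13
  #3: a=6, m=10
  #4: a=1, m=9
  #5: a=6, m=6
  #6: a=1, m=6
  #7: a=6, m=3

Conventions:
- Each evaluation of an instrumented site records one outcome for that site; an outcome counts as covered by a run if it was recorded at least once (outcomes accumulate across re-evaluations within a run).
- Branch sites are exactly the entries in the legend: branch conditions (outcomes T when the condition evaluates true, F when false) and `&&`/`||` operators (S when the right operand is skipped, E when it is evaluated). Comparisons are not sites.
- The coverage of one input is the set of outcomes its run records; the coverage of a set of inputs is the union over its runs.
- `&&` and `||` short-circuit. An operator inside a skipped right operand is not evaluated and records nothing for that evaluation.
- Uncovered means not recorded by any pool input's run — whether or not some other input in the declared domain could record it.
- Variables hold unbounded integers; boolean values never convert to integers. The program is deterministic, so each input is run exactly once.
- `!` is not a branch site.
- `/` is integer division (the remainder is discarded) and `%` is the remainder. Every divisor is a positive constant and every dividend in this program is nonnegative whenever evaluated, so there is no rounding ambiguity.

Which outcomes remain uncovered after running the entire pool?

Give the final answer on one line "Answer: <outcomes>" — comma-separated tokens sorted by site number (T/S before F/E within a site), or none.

input #1 (a=6, m=8): covers B1=T, B2=E, B3=T, B4=F, B5=S, B8=F, B9=T, B10=F, B11=T, B12=F
input #2 (a=6, m=13): covers B1=F, B2=E, B4=F, B5=S, B8=F, B9=T, B10=T
input #3 (a=6, m=10): covers B1=T, B2=E, B3=F, B4=T, B5=E, B6=S, B7=T, B10=F, B11=T, B12=F
input #4 (a=1, m=9): covers B1=T, B2=E, B3=T, B4=F, B5=S, B8=F, B9=F, B10=F, B11=T, B12=F
input #5 (a=6, m=6): covers B1=T, B2=E, B3=F, B4=F, B5=S, B8=F, B9=T, B10=F, B11=T, B12=F
input #6 (a=1, m=6): covers B1=T, B2=E, B3=F, B4=F, B5=S, B8=F, B9=F, B10=F, B11=T, B12=T
input #7 (a=6, m=3): covers B1=T, B2=E, B3=F, B4=F, B5=S, B8=F, B9=T, B10=F, B11=T, B12=F
union over the pool: B1=T, B1=F, B2=E, B3=T, B3=F, B4=T, B4=F, B5=S, B5=E, B6=S, B7=T, B8=F, B9=T, B9=F, B10=T, B10=F, B11=T, B12=T, B12=F
uncovered (5 of 24): B2=S, B6=E, B7=F, B8=T, B11=F

Answer: B2=S, B6=E, B7=F, B8=T, B11=F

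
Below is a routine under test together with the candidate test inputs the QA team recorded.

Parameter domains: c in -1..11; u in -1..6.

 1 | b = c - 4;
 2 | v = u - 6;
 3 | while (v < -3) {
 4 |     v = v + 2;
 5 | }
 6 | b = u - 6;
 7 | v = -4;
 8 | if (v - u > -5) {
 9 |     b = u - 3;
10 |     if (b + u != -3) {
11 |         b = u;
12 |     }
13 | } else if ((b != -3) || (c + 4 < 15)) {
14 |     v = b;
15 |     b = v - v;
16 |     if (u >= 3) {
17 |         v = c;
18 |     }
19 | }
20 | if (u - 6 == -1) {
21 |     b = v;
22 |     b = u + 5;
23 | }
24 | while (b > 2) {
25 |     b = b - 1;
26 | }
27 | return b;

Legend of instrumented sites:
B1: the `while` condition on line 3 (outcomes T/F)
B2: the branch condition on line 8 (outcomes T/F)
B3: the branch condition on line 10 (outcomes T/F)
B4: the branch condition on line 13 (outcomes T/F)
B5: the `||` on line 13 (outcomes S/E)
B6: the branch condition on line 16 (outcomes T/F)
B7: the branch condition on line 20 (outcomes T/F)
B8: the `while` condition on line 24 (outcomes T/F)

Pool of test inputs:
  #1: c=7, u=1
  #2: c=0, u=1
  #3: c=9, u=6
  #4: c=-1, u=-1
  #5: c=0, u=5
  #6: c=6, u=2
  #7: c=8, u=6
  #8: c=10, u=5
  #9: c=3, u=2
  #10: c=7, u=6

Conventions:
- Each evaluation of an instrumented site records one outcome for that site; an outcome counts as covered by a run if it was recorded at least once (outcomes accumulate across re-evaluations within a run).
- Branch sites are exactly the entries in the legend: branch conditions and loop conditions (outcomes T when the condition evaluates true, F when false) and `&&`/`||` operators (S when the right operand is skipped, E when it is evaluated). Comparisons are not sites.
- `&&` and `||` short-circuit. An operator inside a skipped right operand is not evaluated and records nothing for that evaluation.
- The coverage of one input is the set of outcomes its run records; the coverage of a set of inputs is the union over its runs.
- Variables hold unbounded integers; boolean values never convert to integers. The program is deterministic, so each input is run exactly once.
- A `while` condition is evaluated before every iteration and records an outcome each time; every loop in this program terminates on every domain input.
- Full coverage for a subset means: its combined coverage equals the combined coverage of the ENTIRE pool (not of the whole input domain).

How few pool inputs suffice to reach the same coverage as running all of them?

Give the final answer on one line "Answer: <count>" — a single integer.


test 1 (c=7, u=1) fires B1->T, B1->F, B2->F, B5->S, B4->T, B6->F, B7->F, B8->F; hits B1=T, B1=F, B2=F, B4=T, B5=S, B6=F, B7=F, B8=F
test 2 (c=0, u=1) fires B1->T, B1->F, B2->F, B5->S, B4->T, B6->F, B7->F, B8->F; hits B1=T, B1=F, B2=F, B4=T, B5=S, B6=F, B7=F, B8=F
test 3 (c=9, u=6) fires B1->F, B2->F, B5->S, B4->T, B6->T, B7->F, B8->F; hits B1=F, B2=F, B4=T, B5=S, B6=T, B7=F, B8=F
test 4 (c=-1, u=-1) fires B1->T, B1->T, B1->F, B2->T, B3->T, B7->F, B8->F; hits B1=T, B1=F, B2=T, B3=T, B7=F, B8=F
test 5 (c=0, u=5) fires B1->F, B2->F, B5->S, B4->T, B6->T, B7->T, B8->T, B8->T, B8->T, B8->T, B8->T, B8->T, B8->T, B8->T, ...; hits B1=F, B2=F, B4=T, B5=S, B6=T, B7=T, B8=T, B8=F
test 6 (c=6, u=2) fires B1->T, B1->F, B2->F, B5->S, B4->T, B6->F, B7->F, B8->F; hits B1=T, B1=F, B2=F, B4=T, B5=S, B6=F, B7=F, B8=F
test 7 (c=8, u=6) fires B1->F, B2->F, B5->S, B4->T, B6->T, B7->F, B8->F; hits B1=F, B2=F, B4=T, B5=S, B6=T, B7=F, B8=F
test 8 (c=10, u=5) fires B1->F, B2->F, B5->S, B4->T, B6->T, B7->T, B8->T, B8->T, B8->T, B8->T, B8->T, B8->T, B8->T, B8->T, ...; hits B1=F, B2=F, B4=T, B5=S, B6=T, B7=T, B8=T, B8=F
test 9 (c=3, u=2) fires B1->T, B1->F, B2->F, B5->S, B4->T, B6->F, B7->F, B8->F; hits B1=T, B1=F, B2=F, B4=T, B5=S, B6=F, B7=F, B8=F
test 10 (c=7, u=6) fires B1->F, B2->F, B5->S, B4->T, B6->T, B7->F, B8->F; hits B1=F, B2=F, B4=T, B5=S, B6=T, B7=F, B8=F
union over all inputs: B1=T, B1=F, B2=T, B2=F, B3=T, B4=T, B5=S, B6=T, B6=F, B7=T, B7=F, B8=T, B8=F (13 outcomes)
checked all size-1 subsets: none covers 13 outcomes (max 8/13)
checked all size-2 subsets: none covers 13 outcomes (max 12/13)
size 3: inputs {1, 4, 5} cover all 13 outcomes, and no lexicographically smaller subset of this size does
Answer: 3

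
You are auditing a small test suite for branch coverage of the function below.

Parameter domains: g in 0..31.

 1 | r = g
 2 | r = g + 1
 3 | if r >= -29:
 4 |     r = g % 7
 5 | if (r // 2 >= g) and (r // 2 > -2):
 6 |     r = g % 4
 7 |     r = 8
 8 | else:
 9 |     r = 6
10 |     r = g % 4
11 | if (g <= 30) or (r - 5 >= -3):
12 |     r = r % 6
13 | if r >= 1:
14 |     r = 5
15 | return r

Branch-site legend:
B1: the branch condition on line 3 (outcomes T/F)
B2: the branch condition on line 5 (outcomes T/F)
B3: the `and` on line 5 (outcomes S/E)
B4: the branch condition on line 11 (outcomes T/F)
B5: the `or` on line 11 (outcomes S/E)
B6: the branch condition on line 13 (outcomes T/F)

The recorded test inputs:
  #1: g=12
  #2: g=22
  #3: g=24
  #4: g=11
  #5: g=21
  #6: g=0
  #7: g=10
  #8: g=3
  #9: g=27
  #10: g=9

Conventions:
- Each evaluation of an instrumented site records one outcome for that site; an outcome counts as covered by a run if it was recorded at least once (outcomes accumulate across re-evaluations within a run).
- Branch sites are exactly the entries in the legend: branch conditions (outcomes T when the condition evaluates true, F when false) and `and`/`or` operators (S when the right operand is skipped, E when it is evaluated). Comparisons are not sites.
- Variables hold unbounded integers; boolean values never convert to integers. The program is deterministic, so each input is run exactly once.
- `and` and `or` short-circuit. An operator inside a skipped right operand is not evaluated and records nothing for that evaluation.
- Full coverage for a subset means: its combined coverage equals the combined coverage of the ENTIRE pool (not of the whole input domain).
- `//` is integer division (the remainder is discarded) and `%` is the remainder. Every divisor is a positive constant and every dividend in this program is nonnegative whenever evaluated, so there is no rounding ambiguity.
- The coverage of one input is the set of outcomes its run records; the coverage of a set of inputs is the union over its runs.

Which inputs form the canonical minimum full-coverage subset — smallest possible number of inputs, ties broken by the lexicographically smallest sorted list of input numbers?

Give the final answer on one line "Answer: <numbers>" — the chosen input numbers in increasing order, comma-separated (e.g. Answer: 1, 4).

run #1 (g=12) runs B1->T, B3->S, B2->F, B5->S, B4->T, B6->F; records B1=T, B2=F, B3=S, B4=T, B5=S, B6=F
run #2 (g=22) runs B1->T, B3->S, B2->F, B5->S, B4->T, B6->T; records B1=T, B2=F, B3=S, B4=T, B5=S, B6=T
run #3 (g=24) runs B1->T, B3->S, B2->F, B5->S, B4->T, B6->F; records B1=T, B2=F, B3=S, B4=T, B5=S, B6=F
run #4 (g=11) runs B1->T, B3->S, B2->F, B5->S, B4->T, B6->T; records B1=T, B2=F, B3=S, B4=T, B5=S, B6=T
run #5 (g=21) runs B1->T, B3->S, B2->F, B5->S, B4->T, B6->T; records B1=T, B2=F, B3=S, B4=T, B5=S, B6=T
run #6 (g=0) runs B1->T, B3->E, B2->T, B5->S, B4->T, B6->T; records B1=T, B2=T, B3=E, B4=T, B5=S, B6=T
run #7 (g=10) runs B1->T, B3->S, B2->F, B5->S, B4->T, B6->T; records B1=T, B2=F, B3=S, B4=T, B5=S, B6=T
run #8 (g=3) runs B1->T, B3->S, B2->F, B5->S, B4->T, B6->T; records B1=T, B2=F, B3=S, B4=T, B5=S, B6=T
run #9 (g=27) runs B1->T, B3->S, B2->F, B5->S, B4->T, B6->T; records B1=T, B2=F, B3=S, B4=T, B5=S, B6=T
run #10 (g=9) runs B1->T, B3->S, B2->F, B5->S, B4->T, B6->T; records B1=T, B2=F, B3=S, B4=T, B5=S, B6=T
pool-wide coverage (9 outcomes): B1=T, B2=T, B2=F, B3=S, B3=E, B4=T, B5=S, B6=T, B6=F
size 1 is not enough: best union over all size-1 subsets is 6/9
inputs {1, 6} (size 2) cover everything; no size-2 subset with a lexicographically smaller index list covers all 9

Answer: 1, 6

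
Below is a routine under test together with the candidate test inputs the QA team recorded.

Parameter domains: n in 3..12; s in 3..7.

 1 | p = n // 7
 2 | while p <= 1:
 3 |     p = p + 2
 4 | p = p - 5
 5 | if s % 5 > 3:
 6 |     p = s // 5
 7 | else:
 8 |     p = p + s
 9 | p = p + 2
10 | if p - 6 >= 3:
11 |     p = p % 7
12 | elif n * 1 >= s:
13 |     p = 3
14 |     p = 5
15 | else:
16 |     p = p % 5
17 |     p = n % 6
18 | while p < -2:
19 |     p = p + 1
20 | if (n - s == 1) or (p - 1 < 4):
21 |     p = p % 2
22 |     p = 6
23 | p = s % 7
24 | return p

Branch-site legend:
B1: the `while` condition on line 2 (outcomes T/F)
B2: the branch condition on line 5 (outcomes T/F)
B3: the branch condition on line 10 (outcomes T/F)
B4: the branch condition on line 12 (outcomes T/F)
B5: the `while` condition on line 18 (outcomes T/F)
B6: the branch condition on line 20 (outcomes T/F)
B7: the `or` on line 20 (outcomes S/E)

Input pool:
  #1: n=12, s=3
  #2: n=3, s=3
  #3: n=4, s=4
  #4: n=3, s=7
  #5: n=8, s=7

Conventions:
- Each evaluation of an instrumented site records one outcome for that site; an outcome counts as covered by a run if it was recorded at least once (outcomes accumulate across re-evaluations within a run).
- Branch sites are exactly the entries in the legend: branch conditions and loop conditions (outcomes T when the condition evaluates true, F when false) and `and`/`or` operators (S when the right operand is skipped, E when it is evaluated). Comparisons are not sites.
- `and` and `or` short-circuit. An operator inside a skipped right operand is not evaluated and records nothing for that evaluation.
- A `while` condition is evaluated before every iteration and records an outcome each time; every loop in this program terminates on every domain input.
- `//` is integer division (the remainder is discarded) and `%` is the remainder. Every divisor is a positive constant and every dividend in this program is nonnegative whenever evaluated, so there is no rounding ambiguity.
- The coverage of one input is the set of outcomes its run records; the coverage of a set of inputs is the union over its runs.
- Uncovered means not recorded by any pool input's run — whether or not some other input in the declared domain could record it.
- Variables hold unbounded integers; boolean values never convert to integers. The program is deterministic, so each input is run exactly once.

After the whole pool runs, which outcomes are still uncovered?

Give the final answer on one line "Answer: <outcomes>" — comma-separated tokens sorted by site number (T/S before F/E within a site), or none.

#1 (n=12, s=3) -> B1->T, B1->F, B2->F, B3->F, B4->T, B5->F, B7->E, B6->F; covered: B1=T, B1=F, B2=F, B3=F, B4=T, B5=F, B6=F, B7=E
#2 (n=3, s=3) -> B1->T, B1->F, B2->F, B3->F, B4->T, B5->F, B7->E, B6->F; covered: B1=T, B1=F, B2=F, B3=F, B4=T, B5=F, B6=F, B7=E
#3 (n=4, s=4) -> B1->T, B1->F, B2->T, B3->F, B4->T, B5->F, B7->E, B6->F; covered: B1=T, B1=F, B2=T, B3=F, B4=T, B5=F, B6=F, B7=E
#4 (n=3, s=7) -> B1->T, B1->F, B2->F, B3->F, B4->F, B5->F, B7->E, B6->T; covered: B1=T, B1=F, B2=F, B3=F, B4=F, B5=F, B6=T, B7=E
#5 (n=8, s=7) -> B1->T, B1->F, B2->F, B3->F, B4->T, B5->F, B7->S, B6->T; covered: B1=T, B1=F, B2=F, B3=F, B4=T, B5=F, B6=T, B7=S
union over the pool: B1=T, B1=F, B2=T, B2=F, B3=F, B4=T, B4=F, B5=F, B6=T, B6=F, B7=S, B7=E
uncovered (2 of 14): B3=T, B5=T

Answer: B3=T, B5=T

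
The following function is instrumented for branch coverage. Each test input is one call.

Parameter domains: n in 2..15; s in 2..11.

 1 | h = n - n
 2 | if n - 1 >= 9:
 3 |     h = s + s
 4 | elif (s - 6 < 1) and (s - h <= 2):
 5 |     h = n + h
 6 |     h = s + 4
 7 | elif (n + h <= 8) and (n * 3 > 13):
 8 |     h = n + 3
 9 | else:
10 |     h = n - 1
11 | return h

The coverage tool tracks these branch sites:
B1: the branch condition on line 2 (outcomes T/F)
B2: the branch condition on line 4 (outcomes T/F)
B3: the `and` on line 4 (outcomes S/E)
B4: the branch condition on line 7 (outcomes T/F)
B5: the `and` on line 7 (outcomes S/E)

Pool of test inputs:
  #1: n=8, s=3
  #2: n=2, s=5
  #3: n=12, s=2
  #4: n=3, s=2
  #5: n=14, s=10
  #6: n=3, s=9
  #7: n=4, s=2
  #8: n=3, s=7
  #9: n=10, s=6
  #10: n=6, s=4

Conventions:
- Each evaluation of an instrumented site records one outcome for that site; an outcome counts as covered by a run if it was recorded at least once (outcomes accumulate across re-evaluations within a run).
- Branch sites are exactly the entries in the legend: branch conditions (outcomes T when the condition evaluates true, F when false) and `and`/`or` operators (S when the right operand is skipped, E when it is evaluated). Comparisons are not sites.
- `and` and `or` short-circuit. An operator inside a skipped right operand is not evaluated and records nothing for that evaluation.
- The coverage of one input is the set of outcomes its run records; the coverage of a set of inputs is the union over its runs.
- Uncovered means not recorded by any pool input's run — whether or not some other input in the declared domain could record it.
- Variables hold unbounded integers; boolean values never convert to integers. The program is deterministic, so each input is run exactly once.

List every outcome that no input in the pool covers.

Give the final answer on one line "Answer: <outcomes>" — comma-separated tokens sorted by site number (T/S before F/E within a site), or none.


input #1 (n=8, s=3): covers B1=F, B2=F, B3=E, B4=T, B5=E
input #2 (n=2, s=5): covers B1=F, B2=F, B3=E, B4=F, B5=E
input #3 (n=12, s=2): covers B1=T
input #4 (n=3, s=2): covers B1=F, B2=T, B3=E
input #5 (n=14, s=10): covers B1=T
input #6 (n=3, s=9): covers B1=F, B2=F, B3=S, B4=F, B5=E
input #7 (n=4, s=2): covers B1=F, B2=T, B3=E
input #8 (n=3, s=7): covers B1=F, B2=F, B3=S, B4=F, B5=E
input #9 (n=10, s=6): covers B1=T
input #10 (n=6, s=4): covers B1=F, B2=F, B3=E, B4=T, B5=E
union over the pool: B1=T, B1=F, B2=T, B2=F, B3=S, B3=E, B4=T, B4=F, B5=E
uncovered (1 of 10): B5=S
Answer: B5=S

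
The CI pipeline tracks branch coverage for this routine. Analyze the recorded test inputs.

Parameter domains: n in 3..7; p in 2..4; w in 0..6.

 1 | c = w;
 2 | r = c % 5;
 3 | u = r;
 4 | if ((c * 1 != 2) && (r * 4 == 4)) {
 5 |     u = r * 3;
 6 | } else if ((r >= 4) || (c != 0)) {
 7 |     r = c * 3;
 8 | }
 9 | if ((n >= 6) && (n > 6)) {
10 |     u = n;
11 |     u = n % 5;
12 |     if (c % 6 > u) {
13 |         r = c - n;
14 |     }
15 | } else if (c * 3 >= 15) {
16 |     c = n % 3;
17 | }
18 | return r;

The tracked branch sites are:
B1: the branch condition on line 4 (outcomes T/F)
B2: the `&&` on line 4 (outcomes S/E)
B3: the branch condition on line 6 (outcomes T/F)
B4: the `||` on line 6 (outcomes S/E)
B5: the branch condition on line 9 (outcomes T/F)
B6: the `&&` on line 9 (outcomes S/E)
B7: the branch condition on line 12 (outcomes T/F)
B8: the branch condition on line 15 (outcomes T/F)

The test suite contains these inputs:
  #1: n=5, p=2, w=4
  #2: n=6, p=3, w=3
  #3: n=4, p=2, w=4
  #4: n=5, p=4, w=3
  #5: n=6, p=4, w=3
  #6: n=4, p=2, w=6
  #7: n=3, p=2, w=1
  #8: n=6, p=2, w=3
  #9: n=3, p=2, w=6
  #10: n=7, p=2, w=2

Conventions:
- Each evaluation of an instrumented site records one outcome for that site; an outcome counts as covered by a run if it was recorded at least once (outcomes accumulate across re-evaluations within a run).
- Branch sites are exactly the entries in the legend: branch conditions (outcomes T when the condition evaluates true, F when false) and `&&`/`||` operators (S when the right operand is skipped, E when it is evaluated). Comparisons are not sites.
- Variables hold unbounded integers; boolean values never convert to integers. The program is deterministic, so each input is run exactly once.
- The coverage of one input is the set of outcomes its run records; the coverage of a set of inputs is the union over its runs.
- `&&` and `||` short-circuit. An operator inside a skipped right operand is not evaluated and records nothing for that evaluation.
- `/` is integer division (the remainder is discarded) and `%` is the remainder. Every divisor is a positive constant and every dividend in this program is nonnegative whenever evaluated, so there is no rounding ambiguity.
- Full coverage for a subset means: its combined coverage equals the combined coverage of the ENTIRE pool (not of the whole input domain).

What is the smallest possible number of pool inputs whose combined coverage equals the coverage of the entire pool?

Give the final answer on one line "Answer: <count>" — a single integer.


test 1 (n=5, p=2, w=4) fires B2->E, B1->F, B4->S, B3->T, B6->S, B5->F, B8->F; hits B1=F, B2=E, B3=T, B4=S, B5=F, B6=S, B8=F
test 2 (n=6, p=3, w=3) fires B2->E, B1->F, B4->E, B3->T, B6->E, B5->F, B8->F; hits B1=F, B2=E, B3=T, B4=E, B5=F, B6=E, B8=F
test 3 (n=4, p=2, w=4) fires B2->E, B1->F, B4->S, B3->T, B6->S, B5->F, B8->F; hits B1=F, B2=E, B3=T, B4=S, B5=F, B6=S, B8=F
test 4 (n=5, p=4, w=3) fires B2->E, B1->F, B4->E, B3->T, B6->S, B5->F, B8->F; hits B1=F, B2=E, B3=T, B4=E, B5=F, B6=S, B8=F
test 5 (n=6, p=4, w=3) fires B2->E, B1->F, B4->E, B3->T, B6->E, B5->F, B8->F; hits B1=F, B2=E, B3=T, B4=E, B5=F, B6=E, B8=F
test 6 (n=4, p=2, w=6) fires B2->E, B1->T, B6->S, B5->F, B8->T; hits B1=T, B2=E, B5=F, B6=S, B8=T
test 7 (n=3, p=2, w=1) fires B2->E, B1->T, B6->S, B5->F, B8->F; hits B1=T, B2=E, B5=F, B6=S, B8=F
test 8 (n=6, p=2, w=3) fires B2->E, B1->F, B4->E, B3->T, B6->E, B5->F, B8->F; hits B1=F, B2=E, B3=T, B4=E, B5=F, B6=E, B8=F
test 9 (n=3, p=2, w=6) fires B2->E, B1->T, B6->S, B5->F, B8->T; hits B1=T, B2=E, B5=F, B6=S, B8=T
test 10 (n=7, p=2, w=2) fires B2->S, B1->F, B4->E, B3->T, B6->E, B5->T, B7->F; hits B1=F, B2=S, B3=T, B4=E, B5=T, B6=E, B7=F
the full pool covers 14 outcomes: B1=T, B1=F, B2=S, B2=E, B3=T, B4=S, B4=E, B5=T, B5=F, B6=S, B6=E, B7=F, B8=T, B8=F
every size-1 subset falls short of the 14 outcomes (best: 7/14)
every size-2 subset falls short of the 14 outcomes (best: 12/14)
inputs {1, 6, 10} (size 3) cover everything; no size-3 subset with a lexicographically smaller index list covers all 14
Answer: 3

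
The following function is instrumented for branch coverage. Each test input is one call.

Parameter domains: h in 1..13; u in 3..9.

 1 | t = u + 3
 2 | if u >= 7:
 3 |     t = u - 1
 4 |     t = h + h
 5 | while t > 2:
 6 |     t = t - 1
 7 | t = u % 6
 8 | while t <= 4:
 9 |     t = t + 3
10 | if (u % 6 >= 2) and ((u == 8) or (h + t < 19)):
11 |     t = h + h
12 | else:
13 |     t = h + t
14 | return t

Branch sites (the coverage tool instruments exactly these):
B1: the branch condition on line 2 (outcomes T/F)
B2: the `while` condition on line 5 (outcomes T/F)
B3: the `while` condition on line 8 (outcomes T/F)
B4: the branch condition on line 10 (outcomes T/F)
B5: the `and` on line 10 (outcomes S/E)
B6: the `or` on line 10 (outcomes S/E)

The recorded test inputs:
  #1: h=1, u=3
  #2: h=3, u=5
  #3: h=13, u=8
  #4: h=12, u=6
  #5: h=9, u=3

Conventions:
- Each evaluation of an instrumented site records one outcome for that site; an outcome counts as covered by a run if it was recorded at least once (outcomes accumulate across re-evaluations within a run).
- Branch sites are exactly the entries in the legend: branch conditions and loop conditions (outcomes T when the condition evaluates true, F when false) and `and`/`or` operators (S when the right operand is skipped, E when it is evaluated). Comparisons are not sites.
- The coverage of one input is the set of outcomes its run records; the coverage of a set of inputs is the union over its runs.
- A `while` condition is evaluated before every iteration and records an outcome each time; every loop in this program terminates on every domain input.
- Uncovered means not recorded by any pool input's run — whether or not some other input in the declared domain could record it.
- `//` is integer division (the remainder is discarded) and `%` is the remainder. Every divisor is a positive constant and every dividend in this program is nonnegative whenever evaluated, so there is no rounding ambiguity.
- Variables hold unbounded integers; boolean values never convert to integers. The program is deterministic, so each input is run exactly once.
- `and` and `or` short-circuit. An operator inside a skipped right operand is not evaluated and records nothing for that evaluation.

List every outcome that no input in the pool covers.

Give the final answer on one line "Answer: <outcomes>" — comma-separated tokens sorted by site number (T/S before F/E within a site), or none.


#1 (h=1, u=3) -> covered: B1=F, B2=T, B2=F, B3=T, B3=F, B4=T, B5=E, B6=E
#2 (h=3, u=5) -> covered: B1=F, B2=T, B2=F, B3=F, B4=T, B5=E, B6=E
#3 (h=13, u=8) -> covered: B1=T, B2=T, B2=F, B3=T, B3=F, B4=T, B5=E, B6=S
#4 (h=12, u=6) -> covered: B1=F, B2=T, B2=F, B3=T, B3=F, B4=F, B5=S
#5 (h=9, u=3) -> covered: B1=F, B2=T, B2=F, B3=T, B3=F, B4=T, B5=E, B6=E
union over the pool: B1=T, B1=F, B2=T, B2=F, B3=T, B3=F, B4=T, B4=F, B5=S, B5=E, B6=S, B6=E
uncovered (0 of 12): none
Answer: none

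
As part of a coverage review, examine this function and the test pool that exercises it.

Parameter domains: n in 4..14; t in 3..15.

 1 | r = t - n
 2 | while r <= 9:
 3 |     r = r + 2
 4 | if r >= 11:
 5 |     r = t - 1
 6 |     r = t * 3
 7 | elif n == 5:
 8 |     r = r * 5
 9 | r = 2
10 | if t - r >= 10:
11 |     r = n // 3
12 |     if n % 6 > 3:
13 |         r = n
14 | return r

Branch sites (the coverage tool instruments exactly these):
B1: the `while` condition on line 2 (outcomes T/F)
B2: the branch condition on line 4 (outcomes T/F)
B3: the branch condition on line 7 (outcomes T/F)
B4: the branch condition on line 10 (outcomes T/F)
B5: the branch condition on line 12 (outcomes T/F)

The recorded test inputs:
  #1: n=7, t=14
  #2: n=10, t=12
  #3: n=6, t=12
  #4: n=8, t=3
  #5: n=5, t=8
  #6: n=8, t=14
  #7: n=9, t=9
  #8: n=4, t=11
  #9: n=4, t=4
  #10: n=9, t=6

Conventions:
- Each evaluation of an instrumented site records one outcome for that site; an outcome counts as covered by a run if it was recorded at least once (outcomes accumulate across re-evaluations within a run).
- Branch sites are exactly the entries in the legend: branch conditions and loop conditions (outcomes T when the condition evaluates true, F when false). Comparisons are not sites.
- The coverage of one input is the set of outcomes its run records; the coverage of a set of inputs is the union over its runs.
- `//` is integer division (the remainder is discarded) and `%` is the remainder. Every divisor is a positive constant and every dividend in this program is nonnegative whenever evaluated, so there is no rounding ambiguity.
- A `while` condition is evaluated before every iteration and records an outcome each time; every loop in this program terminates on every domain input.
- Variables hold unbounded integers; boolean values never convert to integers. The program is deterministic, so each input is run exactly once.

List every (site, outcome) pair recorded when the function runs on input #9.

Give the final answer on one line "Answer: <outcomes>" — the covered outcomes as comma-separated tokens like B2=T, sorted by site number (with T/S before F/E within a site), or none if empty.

Tracing the run of input #9 (n=4, t=4):
  B1->T, B1->T, B1->T, B1->T, B1->T, B1->F, B2->F, B3->F, B4->F
distinct outcomes covered: B1=T, B1=F, B2=F, B3=F, B4=F

Answer: B1=T, B1=F, B2=F, B3=F, B4=F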